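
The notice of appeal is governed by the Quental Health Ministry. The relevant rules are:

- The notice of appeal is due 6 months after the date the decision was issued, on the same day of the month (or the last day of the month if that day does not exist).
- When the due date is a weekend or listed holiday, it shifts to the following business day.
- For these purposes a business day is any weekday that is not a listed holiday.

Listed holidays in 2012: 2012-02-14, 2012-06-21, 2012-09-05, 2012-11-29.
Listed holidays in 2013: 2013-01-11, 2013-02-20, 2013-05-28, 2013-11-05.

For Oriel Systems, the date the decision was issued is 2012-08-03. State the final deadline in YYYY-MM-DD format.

2013-02-04

Moving 6 months forward from 2012-08-03 on the corresponding day gives 2013-02-03.
2013-02-03 falls on a Sunday. Rolling to the next business day gives 2013-02-04, a Monday.
So the filing is due 2013-02-04.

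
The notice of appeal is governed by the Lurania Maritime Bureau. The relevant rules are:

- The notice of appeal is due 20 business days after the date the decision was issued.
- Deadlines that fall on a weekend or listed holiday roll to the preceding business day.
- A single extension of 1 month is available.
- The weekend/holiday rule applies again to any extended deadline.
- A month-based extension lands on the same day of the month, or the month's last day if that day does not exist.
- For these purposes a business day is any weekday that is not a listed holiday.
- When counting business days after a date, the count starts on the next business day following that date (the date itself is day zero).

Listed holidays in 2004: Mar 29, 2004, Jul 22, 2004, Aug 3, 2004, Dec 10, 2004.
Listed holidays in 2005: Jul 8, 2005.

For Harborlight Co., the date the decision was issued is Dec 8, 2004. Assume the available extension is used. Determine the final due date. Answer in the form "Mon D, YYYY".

Starting the day after Dec 8, 2004 and counting 20 business days lands on Jan 6, 2005.
Jan 6, 2005 falls on a Thursday, which is a business day, so no adjustment is needed.
Applying the 1 month extension: 1 month after Jan 6, 2005 is Feb 6, 2005.
Feb 6, 2005 is a Sunday, so it moves to the preceding business day, Feb 4, 2005 (Friday).
Final deadline: Feb 4, 2005.

Feb 4, 2005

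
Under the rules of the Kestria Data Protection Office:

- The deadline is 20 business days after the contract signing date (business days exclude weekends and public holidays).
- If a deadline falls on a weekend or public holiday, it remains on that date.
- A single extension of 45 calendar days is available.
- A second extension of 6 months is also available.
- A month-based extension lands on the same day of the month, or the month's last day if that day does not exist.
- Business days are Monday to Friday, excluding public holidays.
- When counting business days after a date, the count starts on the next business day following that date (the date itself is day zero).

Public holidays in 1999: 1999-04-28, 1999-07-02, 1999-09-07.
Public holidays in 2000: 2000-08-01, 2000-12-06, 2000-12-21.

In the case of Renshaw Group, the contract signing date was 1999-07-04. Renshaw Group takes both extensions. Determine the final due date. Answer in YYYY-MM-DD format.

Starting the day after 1999-07-04 and counting 20 business days lands on 1999-07-30.
1999-07-30 is a Friday; no weekend or holiday adjustment applies.
With the 45-day extension, 1999-07-30 becomes 1999-09-13.
No adjustment is made for weekends or holidays, so 1999-09-13 stands.
The 6 months extension carries 1999-09-13 to 2000-03-13.
2000-03-13 is a Monday; no weekend or holiday adjustment applies.
So the filing is due 2000-03-13.

2000-03-13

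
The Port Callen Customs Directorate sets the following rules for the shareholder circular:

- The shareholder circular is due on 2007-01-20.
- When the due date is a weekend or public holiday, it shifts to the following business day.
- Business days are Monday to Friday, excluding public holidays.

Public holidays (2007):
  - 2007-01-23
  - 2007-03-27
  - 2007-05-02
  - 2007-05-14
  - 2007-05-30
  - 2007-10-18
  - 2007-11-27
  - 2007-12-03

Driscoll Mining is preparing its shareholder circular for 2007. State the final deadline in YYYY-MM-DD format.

The stated deadline is 2007-01-20.
Because 2007-01-20 is a Saturday, the deadline becomes 2007-01-22 (Monday).
So the filing is due 2007-01-22.

2007-01-22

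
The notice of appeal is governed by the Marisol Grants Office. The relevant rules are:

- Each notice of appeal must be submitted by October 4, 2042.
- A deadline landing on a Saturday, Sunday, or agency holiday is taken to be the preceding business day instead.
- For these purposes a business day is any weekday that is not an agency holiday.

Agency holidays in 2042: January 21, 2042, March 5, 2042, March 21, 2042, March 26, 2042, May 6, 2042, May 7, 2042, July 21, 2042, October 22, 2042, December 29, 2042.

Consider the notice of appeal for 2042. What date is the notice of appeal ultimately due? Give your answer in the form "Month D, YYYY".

October 3, 2042

The stated deadline is October 4, 2042.
October 4, 2042 falls on a Saturday. Rolling to the preceding business day gives October 3, 2042, a Friday.
Deadline: October 3, 2042.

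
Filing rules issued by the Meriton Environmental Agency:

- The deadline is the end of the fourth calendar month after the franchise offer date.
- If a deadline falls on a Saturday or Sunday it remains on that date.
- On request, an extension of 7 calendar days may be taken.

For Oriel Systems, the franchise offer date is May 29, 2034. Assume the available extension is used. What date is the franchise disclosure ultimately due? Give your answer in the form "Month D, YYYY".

October 7, 2034

The fourth month after May 29, 2034 is September 2034, whose last day is September 30, 2034.
September 30, 2034 falls on a Saturday. The rules make no weekend/holiday allowance, so it remains September 30, 2034.
With the 7-day extension, September 30, 2034 becomes October 7, 2034.
October 7, 2034 falls on a Saturday. The rules make no weekend/holiday allowance, so it remains October 7, 2034.
So the filing is due October 7, 2034.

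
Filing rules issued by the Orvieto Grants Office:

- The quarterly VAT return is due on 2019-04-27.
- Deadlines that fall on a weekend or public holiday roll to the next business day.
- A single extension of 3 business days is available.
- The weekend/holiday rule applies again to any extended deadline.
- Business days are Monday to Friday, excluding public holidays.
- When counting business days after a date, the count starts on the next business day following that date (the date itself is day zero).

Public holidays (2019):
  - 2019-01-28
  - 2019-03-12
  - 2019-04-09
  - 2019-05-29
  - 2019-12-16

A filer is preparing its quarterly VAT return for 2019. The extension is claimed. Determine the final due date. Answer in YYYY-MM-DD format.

2019-05-02

Start from the fixed due date, 2019-04-27.
2019-04-27 is a Saturday; the next business day is 2019-04-29 (Monday).
The 3-business-day extension runs from 2019-04-29 to 2019-05-02.
Since 2019-05-02 is a Thursday and not a holiday, the date is unchanged.
Deadline: 2019-05-02.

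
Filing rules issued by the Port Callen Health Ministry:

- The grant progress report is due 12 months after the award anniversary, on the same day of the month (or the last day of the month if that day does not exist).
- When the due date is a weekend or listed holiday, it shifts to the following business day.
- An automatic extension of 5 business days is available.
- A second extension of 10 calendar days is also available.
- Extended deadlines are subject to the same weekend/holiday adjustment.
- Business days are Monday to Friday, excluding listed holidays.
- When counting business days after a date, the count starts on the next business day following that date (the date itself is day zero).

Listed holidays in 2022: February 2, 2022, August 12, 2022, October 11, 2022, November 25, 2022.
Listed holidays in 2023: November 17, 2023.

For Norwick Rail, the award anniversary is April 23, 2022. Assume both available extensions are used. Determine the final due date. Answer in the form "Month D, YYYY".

May 11, 2023

12 months after April 23, 2022, on the same day of the month, is April 23, 2023.
Because April 23, 2023 is a Sunday, the deadline becomes April 24, 2023 (Monday).
Counting 5 further business days from April 24, 2023 reaches May 1, 2023.
May 1, 2023 is a Monday and not a listed holiday, so it stands.
Applying the 10-calendar-day extension: May 1, 2023 + 10 days = May 11, 2023.
Since May 11, 2023 is a Thursday and not a holiday, the date is unchanged.
The final due date is May 11, 2023.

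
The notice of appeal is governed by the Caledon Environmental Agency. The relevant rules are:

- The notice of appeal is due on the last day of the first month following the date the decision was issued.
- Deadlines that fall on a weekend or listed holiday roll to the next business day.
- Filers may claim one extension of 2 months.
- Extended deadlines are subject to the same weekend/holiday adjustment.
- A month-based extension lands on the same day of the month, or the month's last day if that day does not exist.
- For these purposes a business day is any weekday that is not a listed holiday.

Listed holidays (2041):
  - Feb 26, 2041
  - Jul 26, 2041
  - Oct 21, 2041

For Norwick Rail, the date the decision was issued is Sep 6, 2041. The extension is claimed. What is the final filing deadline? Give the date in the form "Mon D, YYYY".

Dec 31, 2041

The first month after Sep 6, 2041 is October 2041, whose last day is Oct 31, 2041.
Since Oct 31, 2041 is a Thursday and not a holiday, the date is unchanged.
Applying the 2 months extension: 2 months after Oct 31, 2041 is Dec 31, 2041.
Since Dec 31, 2041 is a Tuesday and not a holiday, the date is unchanged.
Deadline: Dec 31, 2041.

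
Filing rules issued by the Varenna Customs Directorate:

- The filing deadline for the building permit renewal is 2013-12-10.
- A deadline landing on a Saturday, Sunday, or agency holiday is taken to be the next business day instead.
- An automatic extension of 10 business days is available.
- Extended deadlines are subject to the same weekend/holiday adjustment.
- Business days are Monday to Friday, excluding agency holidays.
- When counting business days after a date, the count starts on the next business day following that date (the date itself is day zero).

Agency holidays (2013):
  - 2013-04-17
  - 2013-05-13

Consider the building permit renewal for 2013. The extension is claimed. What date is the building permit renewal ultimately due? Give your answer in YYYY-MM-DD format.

2013-12-24

Start from the fixed due date, 2013-12-10.
Since 2013-12-10 is a Tuesday and not a holiday, the date is unchanged.
Counting 10 further business days from 2013-12-10 reaches 2013-12-24.
2013-12-24 is a Tuesday and not a listed holiday, so it stands.
So the filing is due 2013-12-24.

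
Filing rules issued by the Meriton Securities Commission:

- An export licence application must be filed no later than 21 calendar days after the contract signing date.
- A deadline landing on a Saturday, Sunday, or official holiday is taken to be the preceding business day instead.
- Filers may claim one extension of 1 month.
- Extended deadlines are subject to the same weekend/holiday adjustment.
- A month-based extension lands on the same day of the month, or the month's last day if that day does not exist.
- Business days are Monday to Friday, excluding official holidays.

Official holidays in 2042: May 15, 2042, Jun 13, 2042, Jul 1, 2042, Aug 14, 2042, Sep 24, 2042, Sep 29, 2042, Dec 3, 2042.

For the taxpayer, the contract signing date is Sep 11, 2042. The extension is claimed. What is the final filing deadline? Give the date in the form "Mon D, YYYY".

Oct 31, 2042

Adding 21 calendar days to Sep 11, 2042 gives Oct 2, 2042.
Oct 2, 2042 (Thursday) is already a business day.
The 1 month extension carries Oct 2, 2042 to Nov 2, 2042.
Nov 2, 2042 falls on a Sunday. Rolling to the preceding business day gives Oct 31, 2042, a Friday.
Final deadline: Oct 31, 2042.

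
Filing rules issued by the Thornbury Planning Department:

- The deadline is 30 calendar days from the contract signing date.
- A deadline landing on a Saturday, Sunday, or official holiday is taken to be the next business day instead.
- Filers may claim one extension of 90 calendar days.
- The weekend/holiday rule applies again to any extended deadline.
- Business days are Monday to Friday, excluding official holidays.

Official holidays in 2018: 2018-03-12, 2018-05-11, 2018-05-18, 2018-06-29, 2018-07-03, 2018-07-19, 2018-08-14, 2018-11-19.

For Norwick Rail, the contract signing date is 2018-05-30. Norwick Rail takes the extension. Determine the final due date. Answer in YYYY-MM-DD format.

2018-10-01

30 calendar days after 2018-05-30 is 2018-06-29.
2018-06-29 is a listed holiday, so it moves to the next business day, 2018-07-02 (Monday).
With the 90-day extension, 2018-07-02 becomes 2018-09-30.
Because 2018-09-30 is a Sunday, the deadline becomes 2018-10-01 (Monday).
The final due date is 2018-10-01.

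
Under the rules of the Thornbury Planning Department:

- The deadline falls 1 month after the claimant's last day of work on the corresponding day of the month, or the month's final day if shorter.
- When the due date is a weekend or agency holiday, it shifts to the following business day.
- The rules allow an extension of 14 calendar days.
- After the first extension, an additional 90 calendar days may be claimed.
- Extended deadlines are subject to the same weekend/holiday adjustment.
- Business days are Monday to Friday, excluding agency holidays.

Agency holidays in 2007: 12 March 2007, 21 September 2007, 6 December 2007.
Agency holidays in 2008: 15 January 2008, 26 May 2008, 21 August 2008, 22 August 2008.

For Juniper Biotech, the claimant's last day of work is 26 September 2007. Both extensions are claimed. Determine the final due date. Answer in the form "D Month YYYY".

7 February 2008

1 month after 26 September 2007, on the same day of the month, is 26 October 2007.
26 October 2007 falls on a Friday, which is a business day, so no adjustment is needed.
Add the 14 calendar-day extension to 26 October 2007: 9 November 2007.
9 November 2007 falls on a Friday, which is a business day, so no adjustment is needed.
The 90-calendar-day extension moves the deadline from 9 November 2007 to 7 February 2008.
7 February 2008 is a Thursday and not a listed holiday, so it stands.
The final due date is 7 February 2008.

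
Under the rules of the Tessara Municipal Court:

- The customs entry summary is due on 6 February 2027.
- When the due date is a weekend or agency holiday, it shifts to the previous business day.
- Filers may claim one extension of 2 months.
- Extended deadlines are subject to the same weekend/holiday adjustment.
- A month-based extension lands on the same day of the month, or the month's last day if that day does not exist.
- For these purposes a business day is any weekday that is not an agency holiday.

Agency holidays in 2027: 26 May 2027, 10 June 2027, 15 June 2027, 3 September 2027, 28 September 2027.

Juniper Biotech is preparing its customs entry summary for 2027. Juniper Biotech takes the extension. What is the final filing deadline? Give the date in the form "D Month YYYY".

The stated deadline is 6 February 2027.
6 February 2027 is a Saturday; the preceding business day is 5 February 2027 (Friday).
Applying the 2 months extension: 2 months after 5 February 2027 is 5 April 2027.
Since 5 April 2027 is a Monday and not a holiday, the date is unchanged.
Final deadline: 5 April 2027.

5 April 2027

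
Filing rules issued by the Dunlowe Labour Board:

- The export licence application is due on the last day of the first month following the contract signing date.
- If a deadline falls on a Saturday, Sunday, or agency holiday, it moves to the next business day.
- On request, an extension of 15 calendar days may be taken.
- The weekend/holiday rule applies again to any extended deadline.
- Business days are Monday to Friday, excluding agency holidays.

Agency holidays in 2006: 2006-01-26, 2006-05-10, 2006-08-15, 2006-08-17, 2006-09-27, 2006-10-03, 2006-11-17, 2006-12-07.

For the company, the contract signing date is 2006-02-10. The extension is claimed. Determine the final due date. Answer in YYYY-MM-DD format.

1 month after 2006-02-10 is March 2006; that month ends on 2006-03-31.
Since 2006-03-31 is a Friday and not a holiday, the date is unchanged.
Applying the 15-calendar-day extension: 2006-03-31 + 15 days = 2006-04-15.
Because 2006-04-15 is a Saturday, the deadline becomes 2006-04-17 (Monday).
The final due date is 2006-04-17.

2006-04-17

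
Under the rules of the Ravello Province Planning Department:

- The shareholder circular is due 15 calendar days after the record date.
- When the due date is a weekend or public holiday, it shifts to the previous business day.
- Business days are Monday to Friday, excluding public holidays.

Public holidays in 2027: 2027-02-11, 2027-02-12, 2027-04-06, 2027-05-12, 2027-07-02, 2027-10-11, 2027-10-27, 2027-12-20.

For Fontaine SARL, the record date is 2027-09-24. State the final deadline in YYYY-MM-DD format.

Trigger date 2027-09-24 + 15 calendar days = 2027-10-09.
2027-10-09 falls on a Saturday. Rolling to the preceding business day gives 2027-10-08, a Friday.
Deadline: 2027-10-08.

2027-10-08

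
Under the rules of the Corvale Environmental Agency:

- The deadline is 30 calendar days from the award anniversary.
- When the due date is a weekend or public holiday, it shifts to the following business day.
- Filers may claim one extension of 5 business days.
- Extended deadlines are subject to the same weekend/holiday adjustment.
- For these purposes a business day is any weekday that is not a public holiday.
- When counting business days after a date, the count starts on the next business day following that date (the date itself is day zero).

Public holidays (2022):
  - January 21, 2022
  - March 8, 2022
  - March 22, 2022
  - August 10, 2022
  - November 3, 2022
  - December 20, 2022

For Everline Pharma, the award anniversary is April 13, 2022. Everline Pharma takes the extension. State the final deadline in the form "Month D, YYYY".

May 20, 2022

From April 13, 2022, 30 calendar days later is May 13, 2022.
May 13, 2022 falls on a Friday, which is a business day, so no adjustment is needed.
Applying the 5-business-day extension: 5 business days after May 13, 2022 is May 20, 2022.
Since May 20, 2022 is a Friday and not a holiday, the date is unchanged.
So the filing is due May 20, 2022.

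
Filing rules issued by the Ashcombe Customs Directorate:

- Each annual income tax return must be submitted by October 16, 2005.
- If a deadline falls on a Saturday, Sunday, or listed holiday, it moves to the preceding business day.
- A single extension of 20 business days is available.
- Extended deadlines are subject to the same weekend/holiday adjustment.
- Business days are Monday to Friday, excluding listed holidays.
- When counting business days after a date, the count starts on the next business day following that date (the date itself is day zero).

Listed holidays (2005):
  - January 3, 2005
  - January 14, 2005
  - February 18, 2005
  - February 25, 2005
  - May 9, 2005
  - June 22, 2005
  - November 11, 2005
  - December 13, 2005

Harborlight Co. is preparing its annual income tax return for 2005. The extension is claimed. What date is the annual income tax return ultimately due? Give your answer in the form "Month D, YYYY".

November 14, 2005

The stated deadline is October 16, 2005.
Because October 16, 2005 is a Sunday, the deadline becomes October 14, 2005 (Friday).
The 20-business-day extension runs from October 14, 2005 to November 14, 2005.
Since November 14, 2005 is a Monday and not a holiday, the date is unchanged.
The final due date is November 14, 2005.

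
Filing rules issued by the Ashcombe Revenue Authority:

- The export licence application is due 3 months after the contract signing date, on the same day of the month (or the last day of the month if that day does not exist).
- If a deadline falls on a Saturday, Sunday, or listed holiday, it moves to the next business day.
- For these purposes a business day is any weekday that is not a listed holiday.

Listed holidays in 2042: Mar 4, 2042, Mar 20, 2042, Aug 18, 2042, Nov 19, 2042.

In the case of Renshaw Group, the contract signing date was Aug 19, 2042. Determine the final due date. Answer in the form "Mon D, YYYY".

Nov 20, 2042

3 months after Aug 19, 2042, on the same day of the month, is Nov 19, 2042.
Because Nov 19, 2042 is a listed holiday, the deadline becomes Nov 20, 2042 (Thursday).
So the filing is due Nov 20, 2042.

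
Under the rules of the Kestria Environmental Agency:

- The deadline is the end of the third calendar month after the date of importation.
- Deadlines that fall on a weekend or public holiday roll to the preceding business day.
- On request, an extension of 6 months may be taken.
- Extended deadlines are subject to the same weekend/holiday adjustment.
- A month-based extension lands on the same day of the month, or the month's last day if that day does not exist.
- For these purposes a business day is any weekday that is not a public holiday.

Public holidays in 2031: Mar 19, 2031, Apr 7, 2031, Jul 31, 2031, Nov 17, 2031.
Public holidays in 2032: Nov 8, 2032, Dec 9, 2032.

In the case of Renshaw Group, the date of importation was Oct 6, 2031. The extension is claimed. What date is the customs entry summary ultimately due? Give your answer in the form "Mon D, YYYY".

3 months after Oct 6, 2031 is January 2032; that month ends on Jan 31, 2032.
Jan 31, 2032 is a Saturday, so it moves to the preceding business day, Jan 30, 2032 (Friday).
Add 6 months to Jan 30, 2032: Jul 30, 2032.
Jul 30, 2032 falls on a Friday, which is a business day, so no adjustment is needed.
Final deadline: Jul 30, 2032.

Jul 30, 2032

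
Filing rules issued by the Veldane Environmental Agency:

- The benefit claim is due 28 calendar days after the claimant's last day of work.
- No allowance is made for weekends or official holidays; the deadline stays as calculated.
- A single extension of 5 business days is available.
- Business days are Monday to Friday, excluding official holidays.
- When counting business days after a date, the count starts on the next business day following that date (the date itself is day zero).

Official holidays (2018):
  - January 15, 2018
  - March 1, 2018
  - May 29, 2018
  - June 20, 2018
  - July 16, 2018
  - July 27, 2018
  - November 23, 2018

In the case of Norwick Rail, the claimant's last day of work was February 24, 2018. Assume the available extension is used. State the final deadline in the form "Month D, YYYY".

March 30, 2018

From February 24, 2018, 28 calendar days later is March 24, 2018.
March 24, 2018 is a Saturday; no weekend or holiday adjustment applies.
The 5-business-day extension runs from March 24, 2018 to March 30, 2018.
No adjustment is made for weekends or holidays, so March 30, 2018 stands.
So the filing is due March 30, 2018.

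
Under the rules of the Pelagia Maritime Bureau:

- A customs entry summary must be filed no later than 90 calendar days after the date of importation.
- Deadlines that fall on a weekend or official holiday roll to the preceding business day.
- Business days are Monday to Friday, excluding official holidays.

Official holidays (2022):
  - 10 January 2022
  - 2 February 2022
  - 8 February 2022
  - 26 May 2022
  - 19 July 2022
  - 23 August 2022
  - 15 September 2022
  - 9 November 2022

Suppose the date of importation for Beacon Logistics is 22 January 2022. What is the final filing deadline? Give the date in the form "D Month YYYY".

22 April 2022

Adding 90 calendar days to 22 January 2022 gives 22 April 2022.
22 April 2022 falls on a Friday, which is a business day, so no adjustment is needed.
The final due date is 22 April 2022.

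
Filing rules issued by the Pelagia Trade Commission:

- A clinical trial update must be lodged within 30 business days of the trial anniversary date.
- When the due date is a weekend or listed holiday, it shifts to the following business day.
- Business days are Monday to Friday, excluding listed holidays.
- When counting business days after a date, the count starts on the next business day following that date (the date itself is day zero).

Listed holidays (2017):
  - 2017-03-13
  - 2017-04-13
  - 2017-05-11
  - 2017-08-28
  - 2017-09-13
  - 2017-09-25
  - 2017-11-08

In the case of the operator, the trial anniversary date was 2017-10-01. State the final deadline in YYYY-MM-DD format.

Counting 30 business days after 2017-10-01 (skipping weekends and listed holidays) reaches 2017-11-13.
Since 2017-11-13 is a Monday and not a holiday, the date is unchanged.
The final due date is 2017-11-13.

2017-11-13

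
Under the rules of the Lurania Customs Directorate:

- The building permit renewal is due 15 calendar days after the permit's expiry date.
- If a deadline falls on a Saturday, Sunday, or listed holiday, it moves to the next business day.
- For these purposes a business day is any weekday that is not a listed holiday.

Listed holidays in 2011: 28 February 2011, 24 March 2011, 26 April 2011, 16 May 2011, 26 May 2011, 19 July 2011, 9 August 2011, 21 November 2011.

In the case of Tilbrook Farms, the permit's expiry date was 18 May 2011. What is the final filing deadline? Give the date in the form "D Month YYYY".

2 June 2011

Trigger date 18 May 2011 + 15 calendar days = 2 June 2011.
2 June 2011 (Thursday) is already a business day.
Deadline: 2 June 2011.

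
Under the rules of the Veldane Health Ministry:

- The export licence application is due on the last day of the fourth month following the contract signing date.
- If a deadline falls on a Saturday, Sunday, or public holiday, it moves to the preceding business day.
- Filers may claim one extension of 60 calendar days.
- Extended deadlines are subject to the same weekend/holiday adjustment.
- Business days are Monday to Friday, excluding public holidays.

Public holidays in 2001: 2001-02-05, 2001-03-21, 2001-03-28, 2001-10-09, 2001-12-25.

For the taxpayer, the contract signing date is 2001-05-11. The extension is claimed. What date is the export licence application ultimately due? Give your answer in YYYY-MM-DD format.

4 months after 2001-05-11 is September 2001; that month ends on 2001-09-30.
2001-09-30 is a Sunday, so it moves to the preceding business day, 2001-09-28 (Friday).
Add the 60 calendar-day extension to 2001-09-28: 2001-11-27.
2001-11-27 (Tuesday) is already a business day.
Final deadline: 2001-11-27.

2001-11-27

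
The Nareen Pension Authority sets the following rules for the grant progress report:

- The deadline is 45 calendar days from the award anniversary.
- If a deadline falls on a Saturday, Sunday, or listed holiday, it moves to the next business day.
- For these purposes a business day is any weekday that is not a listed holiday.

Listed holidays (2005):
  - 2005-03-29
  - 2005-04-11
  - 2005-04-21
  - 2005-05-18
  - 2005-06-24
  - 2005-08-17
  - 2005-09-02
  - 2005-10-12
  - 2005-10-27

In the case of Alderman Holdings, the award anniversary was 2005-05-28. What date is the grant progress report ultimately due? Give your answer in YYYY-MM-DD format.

2005-07-12

From 2005-05-28, 45 calendar days later is 2005-07-12.
2005-07-12 (Tuesday) is already a business day.
Deadline: 2005-07-12.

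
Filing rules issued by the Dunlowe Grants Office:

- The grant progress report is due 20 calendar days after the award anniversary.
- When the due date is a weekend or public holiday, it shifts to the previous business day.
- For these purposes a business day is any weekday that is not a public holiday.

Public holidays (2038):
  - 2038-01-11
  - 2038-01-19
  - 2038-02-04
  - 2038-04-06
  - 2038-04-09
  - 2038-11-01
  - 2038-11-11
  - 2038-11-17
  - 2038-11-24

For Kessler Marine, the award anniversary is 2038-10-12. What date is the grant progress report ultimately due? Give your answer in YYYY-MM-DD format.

2038-10-29

Trigger date 2038-10-12 + 20 calendar days = 2038-11-01.
Because 2038-11-01 is a listed holiday, the deadline becomes 2038-10-29 (Friday).
So the filing is due 2038-10-29.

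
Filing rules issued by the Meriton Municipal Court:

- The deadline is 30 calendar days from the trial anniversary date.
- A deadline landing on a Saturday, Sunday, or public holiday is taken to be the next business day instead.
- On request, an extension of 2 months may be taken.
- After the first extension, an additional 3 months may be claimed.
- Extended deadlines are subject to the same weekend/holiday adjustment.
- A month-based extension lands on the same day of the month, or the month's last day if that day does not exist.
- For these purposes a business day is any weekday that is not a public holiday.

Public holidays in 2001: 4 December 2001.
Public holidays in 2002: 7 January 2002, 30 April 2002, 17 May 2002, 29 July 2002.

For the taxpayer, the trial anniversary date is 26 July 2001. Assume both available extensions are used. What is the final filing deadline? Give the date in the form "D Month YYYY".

30 calendar days after 26 July 2001 is 25 August 2001.
25 August 2001 is a Saturday; the next business day is 27 August 2001 (Monday).
Add 2 months to 27 August 2001: 27 October 2001.
Because 27 October 2001 is a Saturday, the deadline becomes 29 October 2001 (Monday).
Add 3 months to 29 October 2001: 29 January 2002.
Since 29 January 2002 is a Tuesday and not a holiday, the date is unchanged.
So the filing is due 29 January 2002.

29 January 2002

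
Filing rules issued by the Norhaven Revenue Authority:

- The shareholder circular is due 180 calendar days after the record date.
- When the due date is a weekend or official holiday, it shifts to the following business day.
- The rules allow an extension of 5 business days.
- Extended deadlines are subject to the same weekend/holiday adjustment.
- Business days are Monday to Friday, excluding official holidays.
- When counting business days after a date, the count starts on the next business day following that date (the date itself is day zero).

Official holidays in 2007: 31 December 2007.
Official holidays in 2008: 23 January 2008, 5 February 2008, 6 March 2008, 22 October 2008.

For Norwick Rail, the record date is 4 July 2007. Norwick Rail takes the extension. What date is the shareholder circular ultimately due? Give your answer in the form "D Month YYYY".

180 calendar days after 4 July 2007 is 31 December 2007.
31 December 2007 is a listed holiday, so it moves to the next business day, 1 January 2008 (Tuesday).
Applying the 5-business-day extension: 5 business days after 1 January 2008 is 8 January 2008.
8 January 2008 is a Tuesday and not a listed holiday, so it stands.
Deadline: 8 January 2008.

8 January 2008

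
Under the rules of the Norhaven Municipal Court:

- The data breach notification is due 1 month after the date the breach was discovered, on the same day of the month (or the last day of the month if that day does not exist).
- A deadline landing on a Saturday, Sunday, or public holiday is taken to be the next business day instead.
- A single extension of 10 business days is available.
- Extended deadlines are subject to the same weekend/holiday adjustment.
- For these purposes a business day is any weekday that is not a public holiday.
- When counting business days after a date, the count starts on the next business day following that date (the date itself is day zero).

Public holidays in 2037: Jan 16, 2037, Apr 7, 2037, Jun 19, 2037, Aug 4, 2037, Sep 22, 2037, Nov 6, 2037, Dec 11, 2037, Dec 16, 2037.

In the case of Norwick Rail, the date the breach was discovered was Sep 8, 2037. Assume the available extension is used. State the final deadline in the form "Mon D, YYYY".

Oct 22, 2037

Moving 1 month forward from Sep 8, 2037 on the corresponding day gives Oct 8, 2037.
Oct 8, 2037 is a Thursday and not a listed holiday, so it stands.
Counting 10 further business days from Oct 8, 2037 reaches Oct 22, 2037.
Oct 22, 2037 is a Thursday and not a listed holiday, so it stands.
So the filing is due Oct 22, 2037.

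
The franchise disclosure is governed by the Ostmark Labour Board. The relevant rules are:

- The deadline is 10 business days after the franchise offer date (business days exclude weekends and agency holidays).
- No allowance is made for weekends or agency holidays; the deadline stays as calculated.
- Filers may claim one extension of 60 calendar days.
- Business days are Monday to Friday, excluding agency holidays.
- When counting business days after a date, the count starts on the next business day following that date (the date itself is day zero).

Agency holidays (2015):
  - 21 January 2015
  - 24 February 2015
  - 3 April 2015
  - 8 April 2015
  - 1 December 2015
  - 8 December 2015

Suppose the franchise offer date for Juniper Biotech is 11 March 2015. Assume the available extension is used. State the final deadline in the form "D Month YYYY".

24 May 2015

Counting 10 business days after 11 March 2015 (skipping weekends and listed holidays) reaches 25 March 2015.
25 March 2015 falls on a Wednesday. The rules make no weekend/holiday allowance, so it remains 25 March 2015.
The 60-calendar-day extension moves the deadline from 25 March 2015 to 24 May 2015.
24 May 2015 falls on a Sunday. The rules make no weekend/holiday allowance, so it remains 24 May 2015.
So the filing is due 24 May 2015.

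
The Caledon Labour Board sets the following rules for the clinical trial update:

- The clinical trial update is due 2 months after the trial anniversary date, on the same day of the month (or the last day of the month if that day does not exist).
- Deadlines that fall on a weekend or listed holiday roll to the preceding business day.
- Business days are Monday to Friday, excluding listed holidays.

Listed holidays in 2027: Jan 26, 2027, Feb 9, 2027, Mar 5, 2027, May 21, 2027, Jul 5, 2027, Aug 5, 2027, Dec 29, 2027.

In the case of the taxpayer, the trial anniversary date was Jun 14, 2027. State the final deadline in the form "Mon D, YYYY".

2 months after Jun 14, 2027, on the same day of the month, is Aug 14, 2027.
Aug 14, 2027 is a Saturday; the preceding business day is Aug 13, 2027 (Friday).
The final due date is Aug 13, 2027.

Aug 13, 2027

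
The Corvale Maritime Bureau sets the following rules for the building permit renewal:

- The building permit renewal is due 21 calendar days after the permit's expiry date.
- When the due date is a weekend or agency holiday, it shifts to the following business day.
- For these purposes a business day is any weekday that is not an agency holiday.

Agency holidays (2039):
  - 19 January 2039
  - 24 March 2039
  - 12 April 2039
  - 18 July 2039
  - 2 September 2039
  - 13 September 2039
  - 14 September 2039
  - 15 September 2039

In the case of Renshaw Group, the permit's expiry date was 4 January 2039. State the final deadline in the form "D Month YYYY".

Trigger date 4 January 2039 + 21 calendar days = 25 January 2039.
Since 25 January 2039 is a Tuesday and not a holiday, the date is unchanged.
Deadline: 25 January 2039.

25 January 2039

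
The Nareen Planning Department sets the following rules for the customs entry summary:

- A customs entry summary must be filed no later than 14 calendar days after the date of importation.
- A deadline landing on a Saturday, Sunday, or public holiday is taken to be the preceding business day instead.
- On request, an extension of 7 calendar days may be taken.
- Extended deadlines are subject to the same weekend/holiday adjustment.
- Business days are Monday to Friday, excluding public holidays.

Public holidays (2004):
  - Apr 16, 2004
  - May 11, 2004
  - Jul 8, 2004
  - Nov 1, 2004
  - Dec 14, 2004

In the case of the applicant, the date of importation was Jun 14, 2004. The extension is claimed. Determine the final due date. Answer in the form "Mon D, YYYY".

Jul 5, 2004

From Jun 14, 2004, 14 calendar days later is Jun 28, 2004.
Jun 28, 2004 (Monday) is already a business day.
The 7-calendar-day extension moves the deadline from Jun 28, 2004 to Jul 5, 2004.
Since Jul 5, 2004 is a Monday and not a holiday, the date is unchanged.
Final deadline: Jul 5, 2004.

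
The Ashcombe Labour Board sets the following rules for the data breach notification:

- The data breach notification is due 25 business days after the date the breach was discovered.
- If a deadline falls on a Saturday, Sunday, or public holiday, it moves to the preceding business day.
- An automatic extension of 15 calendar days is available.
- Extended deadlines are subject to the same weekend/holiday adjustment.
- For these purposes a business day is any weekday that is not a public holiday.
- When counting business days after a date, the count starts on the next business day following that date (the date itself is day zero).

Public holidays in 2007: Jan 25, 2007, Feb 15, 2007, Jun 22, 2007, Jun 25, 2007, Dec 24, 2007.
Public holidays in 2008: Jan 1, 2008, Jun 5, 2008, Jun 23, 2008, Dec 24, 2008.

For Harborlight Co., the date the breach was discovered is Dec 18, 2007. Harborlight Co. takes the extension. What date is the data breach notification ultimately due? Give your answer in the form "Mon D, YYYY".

Counting 25 business days after Dec 18, 2007 (skipping weekends and listed holidays) reaches Jan 24, 2008.
Jan 24, 2008 falls on a Thursday, which is a business day, so no adjustment is needed.
Add the 15 calendar-day extension to Jan 24, 2008: Feb 8, 2008.
Feb 8, 2008 falls on a Friday, which is a business day, so no adjustment is needed.
The final due date is Feb 8, 2008.

Feb 8, 2008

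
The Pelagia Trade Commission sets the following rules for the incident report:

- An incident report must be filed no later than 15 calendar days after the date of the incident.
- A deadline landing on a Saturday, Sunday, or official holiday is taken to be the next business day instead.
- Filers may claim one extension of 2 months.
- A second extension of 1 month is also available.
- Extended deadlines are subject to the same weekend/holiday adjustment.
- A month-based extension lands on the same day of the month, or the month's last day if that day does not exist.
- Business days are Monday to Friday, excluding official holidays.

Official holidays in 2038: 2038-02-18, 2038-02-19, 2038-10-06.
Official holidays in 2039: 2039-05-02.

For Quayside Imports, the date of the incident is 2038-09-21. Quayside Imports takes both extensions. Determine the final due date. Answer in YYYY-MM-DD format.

2039-01-07

From 2038-09-21, 15 calendar days later is 2038-10-06.
2038-10-06 is a listed holiday; the next business day is 2038-10-07 (Thursday).
Add 2 months to 2038-10-07: 2038-12-07.
2038-12-07 is a Tuesday and not a listed holiday, so it stands.
Applying the 1 month extension: 1 month after 2038-12-07 is 2039-01-07.
2039-01-07 (Friday) is already a business day.
So the filing is due 2039-01-07.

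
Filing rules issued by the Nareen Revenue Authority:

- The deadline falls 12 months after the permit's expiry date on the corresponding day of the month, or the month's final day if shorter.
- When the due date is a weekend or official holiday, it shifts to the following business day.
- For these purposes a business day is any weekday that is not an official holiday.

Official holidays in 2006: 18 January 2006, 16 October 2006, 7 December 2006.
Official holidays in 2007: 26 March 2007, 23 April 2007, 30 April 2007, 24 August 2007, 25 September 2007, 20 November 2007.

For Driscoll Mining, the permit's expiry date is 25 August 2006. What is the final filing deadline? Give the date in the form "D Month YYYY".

27 August 2007

Moving 12 months forward from 25 August 2006 on the corresponding day gives 25 August 2007.
25 August 2007 is a Saturday, so it moves to the next business day, 27 August 2007 (Monday).
Final deadline: 27 August 2007.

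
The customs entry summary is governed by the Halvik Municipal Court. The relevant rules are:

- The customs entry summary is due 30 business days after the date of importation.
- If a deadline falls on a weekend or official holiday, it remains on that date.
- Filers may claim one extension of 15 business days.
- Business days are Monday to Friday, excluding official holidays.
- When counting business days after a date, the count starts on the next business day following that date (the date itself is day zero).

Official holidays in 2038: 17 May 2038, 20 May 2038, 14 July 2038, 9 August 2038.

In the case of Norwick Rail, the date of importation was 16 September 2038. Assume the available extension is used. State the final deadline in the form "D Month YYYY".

18 November 2038

30 business days after 16 September 2038, excluding weekends and holidays, is 28 October 2038.
28 October 2038 falls on a Thursday. The rules make no weekend/holiday allowance, so it remains 28 October 2038.
The 15-business-day extension runs from 28 October 2038 to 18 November 2038.
No adjustment is made for weekends or holidays, so 18 November 2038 stands.
So the filing is due 18 November 2038.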